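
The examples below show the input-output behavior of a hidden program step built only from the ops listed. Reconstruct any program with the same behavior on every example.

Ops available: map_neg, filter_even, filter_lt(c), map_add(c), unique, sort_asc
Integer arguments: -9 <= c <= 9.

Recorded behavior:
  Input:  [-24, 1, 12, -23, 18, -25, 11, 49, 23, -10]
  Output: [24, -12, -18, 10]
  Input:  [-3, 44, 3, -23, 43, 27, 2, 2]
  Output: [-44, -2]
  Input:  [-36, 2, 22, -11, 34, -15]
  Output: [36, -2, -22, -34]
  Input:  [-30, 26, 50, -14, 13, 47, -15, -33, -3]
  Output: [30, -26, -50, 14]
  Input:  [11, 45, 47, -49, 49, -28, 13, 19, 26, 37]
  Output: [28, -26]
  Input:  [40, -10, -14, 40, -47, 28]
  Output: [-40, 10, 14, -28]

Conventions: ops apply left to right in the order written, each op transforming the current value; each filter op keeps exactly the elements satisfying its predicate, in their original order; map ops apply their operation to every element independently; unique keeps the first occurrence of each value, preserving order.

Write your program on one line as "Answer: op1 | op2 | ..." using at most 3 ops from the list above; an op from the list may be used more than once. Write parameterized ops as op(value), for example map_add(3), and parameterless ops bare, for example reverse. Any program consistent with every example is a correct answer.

filter_even | unique | map_neg

Check, running the answer program on each example:
  [-24, 1, 12, -23, 18, -25, 11, 49, 23, -10] -> [-24, 12, 18, -10] -> [-24, 12, 18, -10] -> [24, -12, -18, 10]
  [-3, 44, 3, -23, 43, 27, 2, 2] -> [44, 2, 2] -> [44, 2] -> [-44, -2]
  [-36, 2, 22, -11, 34, -15] -> [-36, 2, 22, 34] -> [-36, 2, 22, 34] -> [36, -2, -22, -34]
  [-30, 26, 50, -14, 13, 47, -15, -33, -3] -> [-30, 26, 50, -14] -> [-30, 26, 50, -14] -> [30, -26, -50, 14]
  [11, 45, 47, -49, 49, -28, 13, 19, 26, 37] -> [-28, 26] -> [-28, 26] -> [28, -26]
  [40, -10, -14, 40, -47, 28] -> [40, -10, -14, 40, 28] -> [40, -10, -14, 28] -> [-40, 10, 14, -28]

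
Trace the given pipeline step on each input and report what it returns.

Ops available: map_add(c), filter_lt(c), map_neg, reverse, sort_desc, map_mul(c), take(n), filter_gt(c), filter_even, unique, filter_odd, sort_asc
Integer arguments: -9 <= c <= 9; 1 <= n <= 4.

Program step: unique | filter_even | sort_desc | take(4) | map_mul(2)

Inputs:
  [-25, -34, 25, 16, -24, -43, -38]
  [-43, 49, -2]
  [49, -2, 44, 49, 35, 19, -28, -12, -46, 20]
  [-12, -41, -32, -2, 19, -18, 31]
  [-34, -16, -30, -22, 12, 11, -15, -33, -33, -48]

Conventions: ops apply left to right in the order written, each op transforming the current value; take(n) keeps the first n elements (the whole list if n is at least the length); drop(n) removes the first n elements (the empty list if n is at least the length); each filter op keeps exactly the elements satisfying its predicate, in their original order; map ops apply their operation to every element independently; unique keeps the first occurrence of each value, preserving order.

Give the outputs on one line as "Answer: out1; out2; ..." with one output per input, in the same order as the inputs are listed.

Execution, op by op:
  [-25, -34, 25, 16, -24, -43, -38] -> [-25, -34, 25, 16, -24, -43, -38] -> [-34, 16, -24, -38] -> [16, -24, -34, -38] -> [16, -24, -34, -38] -> [32, -48, -68, -76]
  [-43, 49, -2] -> [-43, 49, -2] -> [-2] -> [-2] -> [-2] -> [-4]
  [49, -2, 44, 49, 35, 19, -28, -12, -46, 20] -> [49, -2, 44, 35, 19, -28, -12, -46, 20] -> [-2, 44, -28, -12, -46, 20] -> [44, 20, -2, -12, -28, -46] -> [44, 20, -2, -12] -> [88, 40, -4, -24]
  [-12, -41, -32, -2, 19, -18, 31] -> [-12, -41, -32, -2, 19, -18, 31] -> [-12, -32, -2, -18] -> [-2, -12, -18, -32] -> [-2, -12, -18, -32] -> [-4, -24, -36, -64]
  [-34, -16, -30, -22, 12, 11, -15, -33, -33, -48] -> [-34, -16, -30, -22, 12, 11, -15, -33, -48] -> [-34, -16, -30, -22, 12, -48] -> [12, -16, -22, -30, -34, -48] -> [12, -16, -22, -30] -> [24, -32, -44, -60]

[32, -48, -68, -76]; [-4]; [88, 40, -4, -24]; [-4, -24, -36, -64]; [24, -32, -44, -60]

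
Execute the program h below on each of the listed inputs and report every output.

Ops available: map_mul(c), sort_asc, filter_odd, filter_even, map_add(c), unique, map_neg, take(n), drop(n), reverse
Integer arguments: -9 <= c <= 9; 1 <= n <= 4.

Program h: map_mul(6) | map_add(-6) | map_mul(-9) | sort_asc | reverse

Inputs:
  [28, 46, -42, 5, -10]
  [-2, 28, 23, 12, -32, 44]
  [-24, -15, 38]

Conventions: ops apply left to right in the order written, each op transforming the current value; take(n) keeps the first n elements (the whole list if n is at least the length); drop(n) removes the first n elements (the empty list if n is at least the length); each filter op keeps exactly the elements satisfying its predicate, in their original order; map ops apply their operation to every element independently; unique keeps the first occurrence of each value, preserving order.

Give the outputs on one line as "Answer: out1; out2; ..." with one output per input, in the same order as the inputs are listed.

Execution, op by op:
  [28, 46, -42, 5, -10] -> [168, 276, -252, 30, -60] -> [162, 270, -258, 24, -66] -> [-1458, -2430, 2322, -216, 594] -> [-2430, -1458, -216, 594, 2322] -> [2322, 594, -216, -1458, -2430]
  [-2, 28, 23, 12, -32, 44] -> [-12, 168, 138, 72, -192, 264] -> [-18, 162, 132, 66, -198, 258] -> [162, -1458, -1188, -594, 1782, -2322] -> [-2322, -1458, -1188, -594, 162, 1782] -> [1782, 162, -594, -1188, -1458, -2322]
  [-24, -15, 38] -> [-144, -90, 228] -> [-150, -96, 222] -> [1350, 864, -1998] -> [-1998, 864, 1350] -> [1350, 864, -1998]

[2322, 594, -216, -1458, -2430]; [1782, 162, -594, -1188, -1458, -2322]; [1350, 864, -1998]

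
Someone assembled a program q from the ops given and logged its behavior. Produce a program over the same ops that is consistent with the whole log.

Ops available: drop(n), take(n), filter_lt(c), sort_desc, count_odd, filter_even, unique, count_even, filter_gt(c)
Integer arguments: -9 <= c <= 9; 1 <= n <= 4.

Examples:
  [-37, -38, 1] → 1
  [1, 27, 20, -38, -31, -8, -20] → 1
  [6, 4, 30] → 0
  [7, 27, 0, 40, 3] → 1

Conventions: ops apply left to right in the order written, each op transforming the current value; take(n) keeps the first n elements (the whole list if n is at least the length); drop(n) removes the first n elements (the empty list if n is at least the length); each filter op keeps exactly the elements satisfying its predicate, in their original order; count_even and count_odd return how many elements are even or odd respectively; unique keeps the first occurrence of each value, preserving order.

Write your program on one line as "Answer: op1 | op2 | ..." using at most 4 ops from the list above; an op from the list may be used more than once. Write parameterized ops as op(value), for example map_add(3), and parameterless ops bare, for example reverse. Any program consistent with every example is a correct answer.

filter_lt(4) | take(4) | filter_gt(-9) | count_odd

Check, running the answer program on each example:
  [-37, -38, 1] -> [-37, -38, 1] -> [-37, -38, 1] -> [1] -> 1
  [1, 27, 20, -38, -31, -8, -20] -> [1, -38, -31, -8, -20] -> [1, -38, -31, -8] -> [1, -8] -> 1
  [6, 4, 30] -> [] -> [] -> [] -> 0
  [7, 27, 0, 40, 3] -> [0, 3] -> [0, 3] -> [0, 3] -> 1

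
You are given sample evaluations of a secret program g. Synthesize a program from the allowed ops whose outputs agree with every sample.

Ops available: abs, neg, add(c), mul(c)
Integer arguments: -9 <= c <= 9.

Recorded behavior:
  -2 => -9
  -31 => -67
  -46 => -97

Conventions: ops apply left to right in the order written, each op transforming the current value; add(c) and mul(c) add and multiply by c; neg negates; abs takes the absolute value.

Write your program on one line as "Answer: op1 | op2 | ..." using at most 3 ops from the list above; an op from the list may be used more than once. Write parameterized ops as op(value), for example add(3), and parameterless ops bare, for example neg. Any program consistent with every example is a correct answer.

mul(-2) | add(5) | neg

Check, running the answer program on each example:
  -2 -> 4 -> 9 -> -9
  -31 -> 62 -> 67 -> -67
  -46 -> 92 -> 97 -> -97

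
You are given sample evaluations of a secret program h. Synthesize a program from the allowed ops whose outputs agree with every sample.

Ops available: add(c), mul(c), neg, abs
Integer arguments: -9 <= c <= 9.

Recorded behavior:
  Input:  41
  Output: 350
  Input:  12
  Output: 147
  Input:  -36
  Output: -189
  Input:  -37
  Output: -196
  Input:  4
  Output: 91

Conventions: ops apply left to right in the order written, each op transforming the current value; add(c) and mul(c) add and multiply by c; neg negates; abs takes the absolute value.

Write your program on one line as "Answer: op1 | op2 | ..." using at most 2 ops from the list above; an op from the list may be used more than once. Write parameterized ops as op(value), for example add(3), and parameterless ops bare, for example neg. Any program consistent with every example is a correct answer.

add(9) | mul(7)

Check, running the answer program on each example:
  41 -> 50 -> 350
  12 -> 21 -> 147
  -36 -> -27 -> -189
  -37 -> -28 -> -196
  4 -> 13 -> 91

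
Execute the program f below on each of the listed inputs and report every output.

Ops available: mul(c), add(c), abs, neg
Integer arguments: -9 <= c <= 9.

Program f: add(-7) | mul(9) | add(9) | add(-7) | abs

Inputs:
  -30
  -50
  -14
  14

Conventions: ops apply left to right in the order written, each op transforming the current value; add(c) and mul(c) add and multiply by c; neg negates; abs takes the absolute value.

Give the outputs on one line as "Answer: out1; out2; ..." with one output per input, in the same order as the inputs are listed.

Execution, op by op:
  -30 -> -37 -> -333 -> -324 -> -331 -> 331
  -50 -> -57 -> -513 -> -504 -> -511 -> 511
  -14 -> -21 -> -189 -> -180 -> -187 -> 187
  14 -> 7 -> 63 -> 72 -> 65 -> 65

331; 511; 187; 65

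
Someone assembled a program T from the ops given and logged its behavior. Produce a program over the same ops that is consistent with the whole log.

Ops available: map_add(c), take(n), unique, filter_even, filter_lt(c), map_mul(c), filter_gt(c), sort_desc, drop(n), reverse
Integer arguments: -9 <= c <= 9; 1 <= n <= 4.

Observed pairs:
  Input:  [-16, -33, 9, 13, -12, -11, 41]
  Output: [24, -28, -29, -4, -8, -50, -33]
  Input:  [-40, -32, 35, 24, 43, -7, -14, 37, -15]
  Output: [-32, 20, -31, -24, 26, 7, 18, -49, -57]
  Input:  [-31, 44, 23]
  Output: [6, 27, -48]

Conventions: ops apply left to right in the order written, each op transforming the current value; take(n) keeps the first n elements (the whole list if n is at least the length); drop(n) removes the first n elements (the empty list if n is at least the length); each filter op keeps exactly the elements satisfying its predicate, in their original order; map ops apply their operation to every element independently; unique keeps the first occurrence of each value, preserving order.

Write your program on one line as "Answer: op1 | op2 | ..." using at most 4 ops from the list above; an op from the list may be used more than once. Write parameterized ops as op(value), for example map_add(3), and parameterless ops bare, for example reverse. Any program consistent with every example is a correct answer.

reverse | map_add(-9) | map_add(-8)

Check, running the answer program on each example:
  [-16, -33, 9, 13, -12, -11, 41] -> [41, -11, -12, 13, 9, -33, -16] -> [32, -20, -21, 4, 0, -42, -25] -> [24, -28, -29, -4, -8, -50, -33]
  [-40, -32, 35, 24, 43, -7, -14, 37, -15] -> [-15, 37, -14, -7, 43, 24, 35, -32, -40] -> [-24, 28, -23, -16, 34, 15, 26, -41, -49] -> [-32, 20, -31, -24, 26, 7, 18, -49, -57]
  [-31, 44, 23] -> [23, 44, -31] -> [14, 35, -40] -> [6, 27, -48]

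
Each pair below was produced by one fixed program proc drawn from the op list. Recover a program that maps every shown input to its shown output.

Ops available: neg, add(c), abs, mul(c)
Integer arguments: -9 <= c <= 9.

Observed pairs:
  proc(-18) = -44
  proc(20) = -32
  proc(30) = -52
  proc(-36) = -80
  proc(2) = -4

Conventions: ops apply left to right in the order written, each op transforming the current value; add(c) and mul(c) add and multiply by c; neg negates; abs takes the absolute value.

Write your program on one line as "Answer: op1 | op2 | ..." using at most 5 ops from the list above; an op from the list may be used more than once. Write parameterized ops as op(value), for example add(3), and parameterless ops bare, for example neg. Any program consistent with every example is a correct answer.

add(-4) | abs | neg | mul(-2) | neg

Check, running the answer program on each example:
  -18 -> -22 -> 22 -> -22 -> 44 -> -44
  20 -> 16 -> 16 -> -16 -> 32 -> -32
  30 -> 26 -> 26 -> -26 -> 52 -> -52
  -36 -> -40 -> 40 -> -40 -> 80 -> -80
  2 -> -2 -> 2 -> -2 -> 4 -> -4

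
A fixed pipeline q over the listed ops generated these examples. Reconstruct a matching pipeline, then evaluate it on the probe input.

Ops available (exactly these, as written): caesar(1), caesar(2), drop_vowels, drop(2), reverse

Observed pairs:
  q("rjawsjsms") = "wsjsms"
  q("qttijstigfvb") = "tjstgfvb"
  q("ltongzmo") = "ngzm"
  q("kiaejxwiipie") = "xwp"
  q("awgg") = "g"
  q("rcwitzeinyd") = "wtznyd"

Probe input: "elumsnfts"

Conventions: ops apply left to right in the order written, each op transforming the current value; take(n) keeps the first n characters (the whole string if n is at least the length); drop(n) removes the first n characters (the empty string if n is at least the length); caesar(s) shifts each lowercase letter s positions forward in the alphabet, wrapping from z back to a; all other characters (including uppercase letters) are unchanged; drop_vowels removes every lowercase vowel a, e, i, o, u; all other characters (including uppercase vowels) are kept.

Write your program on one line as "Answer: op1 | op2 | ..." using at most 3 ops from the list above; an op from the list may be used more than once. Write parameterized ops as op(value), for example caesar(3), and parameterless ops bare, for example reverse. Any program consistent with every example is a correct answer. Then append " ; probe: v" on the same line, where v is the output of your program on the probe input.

drop_vowels | drop(2) ; probe: "snfts"

Check, running the answer program on each example:
  "rjawsjsms" -> "rjwsjsms" -> "wsjsms"
  "qttijstigfvb" -> "qttjstgfvb" -> "tjstgfvb"
  "ltongzmo" -> "ltngzm" -> "ngzm"
  "kiaejxwiipie" -> "kjxwp" -> "xwp"
  "awgg" -> "wgg" -> "g"
  "rcwitzeinyd" -> "rcwtznyd" -> "wtznyd"
  probe: "elumsnfts" -> "lmsnfts" -> "snfts"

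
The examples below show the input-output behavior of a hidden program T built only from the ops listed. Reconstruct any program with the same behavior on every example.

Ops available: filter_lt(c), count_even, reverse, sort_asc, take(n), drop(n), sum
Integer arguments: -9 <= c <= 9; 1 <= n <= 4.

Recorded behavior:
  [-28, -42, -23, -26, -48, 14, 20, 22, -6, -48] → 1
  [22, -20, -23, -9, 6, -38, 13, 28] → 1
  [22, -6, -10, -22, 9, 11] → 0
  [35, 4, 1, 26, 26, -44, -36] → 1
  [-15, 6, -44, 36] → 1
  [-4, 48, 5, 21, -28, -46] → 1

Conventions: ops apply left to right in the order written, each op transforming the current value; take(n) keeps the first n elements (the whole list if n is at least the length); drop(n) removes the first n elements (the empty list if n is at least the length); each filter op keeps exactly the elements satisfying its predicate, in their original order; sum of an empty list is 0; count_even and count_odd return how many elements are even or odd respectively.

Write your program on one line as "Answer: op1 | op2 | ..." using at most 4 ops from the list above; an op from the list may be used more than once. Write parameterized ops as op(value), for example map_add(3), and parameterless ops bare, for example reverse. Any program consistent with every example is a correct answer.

reverse | take(1) | count_even

Check, running the answer program on each example:
  [-28, -42, -23, -26, -48, 14, 20, 22, -6, -48] -> [-48, -6, 22, 20, 14, -48, -26, -23, -42, -28] -> [-48] -> 1
  [22, -20, -23, -9, 6, -38, 13, 28] -> [28, 13, -38, 6, -9, -23, -20, 22] -> [28] -> 1
  [22, -6, -10, -22, 9, 11] -> [11, 9, -22, -10, -6, 22] -> [11] -> 0
  [35, 4, 1, 26, 26, -44, -36] -> [-36, -44, 26, 26, 1, 4, 35] -> [-36] -> 1
  [-15, 6, -44, 36] -> [36, -44, 6, -15] -> [36] -> 1
  [-4, 48, 5, 21, -28, -46] -> [-46, -28, 21, 5, 48, -4] -> [-46] -> 1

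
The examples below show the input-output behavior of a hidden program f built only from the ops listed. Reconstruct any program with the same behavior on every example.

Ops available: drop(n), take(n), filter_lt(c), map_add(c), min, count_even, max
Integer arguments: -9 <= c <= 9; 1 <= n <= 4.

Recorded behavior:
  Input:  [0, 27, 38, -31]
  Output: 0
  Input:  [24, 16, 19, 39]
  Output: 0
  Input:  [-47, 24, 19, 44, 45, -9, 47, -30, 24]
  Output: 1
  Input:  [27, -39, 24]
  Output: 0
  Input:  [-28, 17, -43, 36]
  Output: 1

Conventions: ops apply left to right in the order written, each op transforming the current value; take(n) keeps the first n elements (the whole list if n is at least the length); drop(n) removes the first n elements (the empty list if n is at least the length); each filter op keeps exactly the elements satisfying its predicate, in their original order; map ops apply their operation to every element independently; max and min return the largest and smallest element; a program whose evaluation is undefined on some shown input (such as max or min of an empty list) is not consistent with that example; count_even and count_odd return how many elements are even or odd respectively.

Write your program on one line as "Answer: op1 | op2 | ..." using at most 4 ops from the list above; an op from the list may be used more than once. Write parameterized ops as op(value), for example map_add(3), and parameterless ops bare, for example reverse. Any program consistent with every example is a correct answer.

map_add(6) | filter_lt(-6) | count_even

Check, running the answer program on each example:
  [0, 27, 38, -31] -> [6, 33, 44, -25] -> [-25] -> 0
  [24, 16, 19, 39] -> [30, 22, 25, 45] -> [] -> 0
  [-47, 24, 19, 44, 45, -9, 47, -30, 24] -> [-41, 30, 25, 50, 51, -3, 53, -24, 30] -> [-41, -24] -> 1
  [27, -39, 24] -> [33, -33, 30] -> [-33] -> 0
  [-28, 17, -43, 36] -> [-22, 23, -37, 42] -> [-22, -37] -> 1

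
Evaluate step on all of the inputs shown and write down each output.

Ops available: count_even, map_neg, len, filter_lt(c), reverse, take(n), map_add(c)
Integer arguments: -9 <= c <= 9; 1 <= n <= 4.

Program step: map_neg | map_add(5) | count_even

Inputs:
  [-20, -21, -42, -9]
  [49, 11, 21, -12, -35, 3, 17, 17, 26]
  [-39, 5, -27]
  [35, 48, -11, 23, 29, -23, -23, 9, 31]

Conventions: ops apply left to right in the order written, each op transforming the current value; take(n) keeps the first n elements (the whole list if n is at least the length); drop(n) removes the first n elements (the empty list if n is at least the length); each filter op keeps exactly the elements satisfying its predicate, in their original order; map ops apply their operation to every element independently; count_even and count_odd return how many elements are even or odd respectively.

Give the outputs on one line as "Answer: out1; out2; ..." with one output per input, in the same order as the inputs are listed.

2; 7; 3; 8

Execution, op by op:
  [-20, -21, -42, -9] -> [20, 21, 42, 9] -> [25, 26, 47, 14] -> 2
  [49, 11, 21, -12, -35, 3, 17, 17, 26] -> [-49, -11, -21, 12, 35, -3, -17, -17, -26] -> [-44, -6, -16, 17, 40, 2, -12, -12, -21] -> 7
  [-39, 5, -27] -> [39, -5, 27] -> [44, 0, 32] -> 3
  [35, 48, -11, 23, 29, -23, -23, 9, 31] -> [-35, -48, 11, -23, -29, 23, 23, -9, -31] -> [-30, -43, 16, -18, -24, 28, 28, -4, -26] -> 8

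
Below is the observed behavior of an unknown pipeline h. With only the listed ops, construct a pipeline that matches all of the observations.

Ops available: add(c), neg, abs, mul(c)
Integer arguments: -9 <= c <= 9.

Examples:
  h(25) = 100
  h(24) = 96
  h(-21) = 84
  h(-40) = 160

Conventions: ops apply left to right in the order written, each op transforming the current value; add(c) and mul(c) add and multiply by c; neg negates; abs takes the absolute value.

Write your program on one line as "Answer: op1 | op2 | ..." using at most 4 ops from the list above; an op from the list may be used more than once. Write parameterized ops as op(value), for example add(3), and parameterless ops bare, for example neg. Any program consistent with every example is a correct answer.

neg | mul(-4) | neg | abs

Check, running the answer program on each example:
  25 -> -25 -> 100 -> -100 -> 100
  24 -> -24 -> 96 -> -96 -> 96
  -21 -> 21 -> -84 -> 84 -> 84
  -40 -> 40 -> -160 -> 160 -> 160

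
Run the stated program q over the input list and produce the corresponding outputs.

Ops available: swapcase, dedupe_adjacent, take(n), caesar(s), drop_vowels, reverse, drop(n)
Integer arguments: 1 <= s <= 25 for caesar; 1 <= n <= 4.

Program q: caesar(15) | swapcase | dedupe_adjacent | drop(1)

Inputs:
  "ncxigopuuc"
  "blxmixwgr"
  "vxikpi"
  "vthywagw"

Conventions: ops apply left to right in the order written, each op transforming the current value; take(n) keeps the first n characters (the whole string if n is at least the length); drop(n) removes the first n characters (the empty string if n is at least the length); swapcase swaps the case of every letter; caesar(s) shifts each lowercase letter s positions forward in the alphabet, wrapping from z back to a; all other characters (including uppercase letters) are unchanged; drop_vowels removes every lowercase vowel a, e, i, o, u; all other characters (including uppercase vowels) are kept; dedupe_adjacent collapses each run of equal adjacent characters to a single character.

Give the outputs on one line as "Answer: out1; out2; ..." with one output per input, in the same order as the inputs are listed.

"RMXVDEJR"; "AMBXMLVG"; "MXZEX"; "IWNLPVL"

Execution, op by op:
  "ncxigopuuc" -> "crmxvdejjr" -> "CRMXVDEJJR" -> "CRMXVDEJR" -> "RMXVDEJR"
  "blxmixwgr" -> "qambxmlvg" -> "QAMBXMLVG" -> "QAMBXMLVG" -> "AMBXMLVG"
  "vxikpi" -> "kmxzex" -> "KMXZEX" -> "KMXZEX" -> "MXZEX"
  "vthywagw" -> "kiwnlpvl" -> "KIWNLPVL" -> "KIWNLPVL" -> "IWNLPVL"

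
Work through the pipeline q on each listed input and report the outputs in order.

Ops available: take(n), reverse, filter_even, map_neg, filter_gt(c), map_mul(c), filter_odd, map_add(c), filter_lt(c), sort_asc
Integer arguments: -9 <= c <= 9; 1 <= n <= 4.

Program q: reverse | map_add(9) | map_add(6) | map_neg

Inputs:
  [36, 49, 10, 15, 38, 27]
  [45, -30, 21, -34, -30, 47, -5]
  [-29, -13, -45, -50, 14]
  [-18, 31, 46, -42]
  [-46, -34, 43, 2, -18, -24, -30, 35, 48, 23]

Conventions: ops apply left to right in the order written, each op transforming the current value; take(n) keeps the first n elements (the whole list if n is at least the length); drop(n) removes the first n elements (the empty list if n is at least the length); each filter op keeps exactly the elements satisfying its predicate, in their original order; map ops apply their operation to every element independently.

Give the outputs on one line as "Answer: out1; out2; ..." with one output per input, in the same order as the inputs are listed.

Execution, op by op:
  [36, 49, 10, 15, 38, 27] -> [27, 38, 15, 10, 49, 36] -> [36, 47, 24, 19, 58, 45] -> [42, 53, 30, 25, 64, 51] -> [-42, -53, -30, -25, -64, -51]
  [45, -30, 21, -34, -30, 47, -5] -> [-5, 47, -30, -34, 21, -30, 45] -> [4, 56, -21, -25, 30, -21, 54] -> [10, 62, -15, -19, 36, -15, 60] -> [-10, -62, 15, 19, -36, 15, -60]
  [-29, -13, -45, -50, 14] -> [14, -50, -45, -13, -29] -> [23, -41, -36, -4, -20] -> [29, -35, -30, 2, -14] -> [-29, 35, 30, -2, 14]
  [-18, 31, 46, -42] -> [-42, 46, 31, -18] -> [-33, 55, 40, -9] -> [-27, 61, 46, -3] -> [27, -61, -46, 3]
  [-46, -34, 43, 2, -18, -24, -30, 35, 48, 23] -> [23, 48, 35, -30, -24, -18, 2, 43, -34, -46] -> [32, 57, 44, -21, -15, -9, 11, 52, -25, -37] -> [38, 63, 50, -15, -9, -3, 17, 58, -19, -31] -> [-38, -63, -50, 15, 9, 3, -17, -58, 19, 31]

[-42, -53, -30, -25, -64, -51]; [-10, -62, 15, 19, -36, 15, -60]; [-29, 35, 30, -2, 14]; [27, -61, -46, 3]; [-38, -63, -50, 15, 9, 3, -17, -58, 19, 31]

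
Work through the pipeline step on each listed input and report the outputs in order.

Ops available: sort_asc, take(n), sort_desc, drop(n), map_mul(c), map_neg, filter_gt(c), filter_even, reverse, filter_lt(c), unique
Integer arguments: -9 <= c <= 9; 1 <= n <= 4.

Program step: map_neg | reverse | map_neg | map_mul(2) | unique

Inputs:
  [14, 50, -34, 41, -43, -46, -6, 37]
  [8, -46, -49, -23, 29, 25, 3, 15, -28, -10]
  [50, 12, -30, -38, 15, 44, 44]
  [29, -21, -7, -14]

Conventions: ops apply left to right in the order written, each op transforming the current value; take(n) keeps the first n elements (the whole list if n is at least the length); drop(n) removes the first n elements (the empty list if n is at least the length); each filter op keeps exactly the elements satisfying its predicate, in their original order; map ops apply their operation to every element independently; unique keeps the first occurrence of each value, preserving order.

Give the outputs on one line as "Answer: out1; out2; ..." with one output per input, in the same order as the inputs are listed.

[74, -12, -92, -86, 82, -68, 100, 28]; [-20, -56, 30, 6, 50, 58, -46, -98, -92, 16]; [88, 30, -76, -60, 24, 100]; [-28, -14, -42, 58]

Execution, op by op:
  [14, 50, -34, 41, -43, -46, -6, 37] -> [-14, -50, 34, -41, 43, 46, 6, -37] -> [-37, 6, 46, 43, -41, 34, -50, -14] -> [37, -6, -46, -43, 41, -34, 50, 14] -> [74, -12, -92, -86, 82, -68, 100, 28] -> [74, -12, -92, -86, 82, -68, 100, 28]
  [8, -46, -49, -23, 29, 25, 3, 15, -28, -10] -> [-8, 46, 49, 23, -29, -25, -3, -15, 28, 10] -> [10, 28, -15, -3, -25, -29, 23, 49, 46, -8] -> [-10, -28, 15, 3, 25, 29, -23, -49, -46, 8] -> [-20, -56, 30, 6, 50, 58, -46, -98, -92, 16] -> [-20, -56, 30, 6, 50, 58, -46, -98, -92, 16]
  [50, 12, -30, -38, 15, 44, 44] -> [-50, -12, 30, 38, -15, -44, -44] -> [-44, -44, -15, 38, 30, -12, -50] -> [44, 44, 15, -38, -30, 12, 50] -> [88, 88, 30, -76, -60, 24, 100] -> [88, 30, -76, -60, 24, 100]
  [29, -21, -7, -14] -> [-29, 21, 7, 14] -> [14, 7, 21, -29] -> [-14, -7, -21, 29] -> [-28, -14, -42, 58] -> [-28, -14, -42, 58]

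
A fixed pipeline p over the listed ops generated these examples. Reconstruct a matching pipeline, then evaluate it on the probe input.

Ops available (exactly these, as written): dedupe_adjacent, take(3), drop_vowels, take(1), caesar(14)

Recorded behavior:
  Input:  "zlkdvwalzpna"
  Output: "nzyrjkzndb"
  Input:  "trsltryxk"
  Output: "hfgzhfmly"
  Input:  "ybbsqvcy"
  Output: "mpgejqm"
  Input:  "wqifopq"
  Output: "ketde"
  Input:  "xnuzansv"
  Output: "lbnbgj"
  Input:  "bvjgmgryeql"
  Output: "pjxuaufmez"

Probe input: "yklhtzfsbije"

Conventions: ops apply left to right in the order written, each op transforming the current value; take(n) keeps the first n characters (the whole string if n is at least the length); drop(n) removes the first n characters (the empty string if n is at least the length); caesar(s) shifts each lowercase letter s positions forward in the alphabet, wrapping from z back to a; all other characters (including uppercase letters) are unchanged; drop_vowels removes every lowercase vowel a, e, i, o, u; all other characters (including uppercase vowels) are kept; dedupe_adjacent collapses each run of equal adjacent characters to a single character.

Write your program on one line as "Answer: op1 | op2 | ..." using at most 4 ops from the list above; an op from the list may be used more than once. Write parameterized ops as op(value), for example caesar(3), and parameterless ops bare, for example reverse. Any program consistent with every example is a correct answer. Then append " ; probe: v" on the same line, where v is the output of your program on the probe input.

dedupe_adjacent | drop_vowels | caesar(14) ; probe: "myzvhntgpx"

Check, running the answer program on each example:
  "zlkdvwalzpna" -> "zlkdvwalzpna" -> "zlkdvwlzpn" -> "nzyrjkzndb"
  "trsltryxk" -> "trsltryxk" -> "trsltryxk" -> "hfgzhfmly"
  "ybbsqvcy" -> "ybsqvcy" -> "ybsqvcy" -> "mpgejqm"
  "wqifopq" -> "wqifopq" -> "wqfpq" -> "ketde"
  "xnuzansv" -> "xnuzansv" -> "xnznsv" -> "lbnbgj"
  "bvjgmgryeql" -> "bvjgmgryeql" -> "bvjgmgryql" -> "pjxuaufmez"
  probe: "yklhtzfsbije" -> "yklhtzfsbije" -> "yklhtzfsbj" -> "myzvhntgpx"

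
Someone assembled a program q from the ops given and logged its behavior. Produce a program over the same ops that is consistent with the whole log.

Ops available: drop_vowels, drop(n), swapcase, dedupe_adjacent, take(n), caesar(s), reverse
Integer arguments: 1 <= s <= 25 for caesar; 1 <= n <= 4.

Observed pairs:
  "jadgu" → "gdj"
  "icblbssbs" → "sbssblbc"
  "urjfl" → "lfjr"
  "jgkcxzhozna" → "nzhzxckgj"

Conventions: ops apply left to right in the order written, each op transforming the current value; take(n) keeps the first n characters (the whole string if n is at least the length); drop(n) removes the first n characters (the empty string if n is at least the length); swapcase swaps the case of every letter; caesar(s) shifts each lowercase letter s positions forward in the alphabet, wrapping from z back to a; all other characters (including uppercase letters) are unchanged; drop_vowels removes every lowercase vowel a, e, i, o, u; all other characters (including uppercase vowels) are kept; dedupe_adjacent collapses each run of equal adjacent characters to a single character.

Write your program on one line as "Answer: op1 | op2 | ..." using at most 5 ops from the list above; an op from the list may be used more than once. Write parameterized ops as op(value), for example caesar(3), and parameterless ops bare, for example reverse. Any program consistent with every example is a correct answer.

drop_vowels | swapcase | reverse | swapcase

Check, running the answer program on each example:
  "jadgu" -> "jdg" -> "JDG" -> "GDJ" -> "gdj"
  "icblbssbs" -> "cblbssbs" -> "CBLBSSBS" -> "SBSSBLBC" -> "sbssblbc"
  "urjfl" -> "rjfl" -> "RJFL" -> "LFJR" -> "lfjr"
  "jgkcxzhozna" -> "jgkcxzhzn" -> "JGKCXZHZN" -> "NZHZXCKGJ" -> "nzhzxckgj"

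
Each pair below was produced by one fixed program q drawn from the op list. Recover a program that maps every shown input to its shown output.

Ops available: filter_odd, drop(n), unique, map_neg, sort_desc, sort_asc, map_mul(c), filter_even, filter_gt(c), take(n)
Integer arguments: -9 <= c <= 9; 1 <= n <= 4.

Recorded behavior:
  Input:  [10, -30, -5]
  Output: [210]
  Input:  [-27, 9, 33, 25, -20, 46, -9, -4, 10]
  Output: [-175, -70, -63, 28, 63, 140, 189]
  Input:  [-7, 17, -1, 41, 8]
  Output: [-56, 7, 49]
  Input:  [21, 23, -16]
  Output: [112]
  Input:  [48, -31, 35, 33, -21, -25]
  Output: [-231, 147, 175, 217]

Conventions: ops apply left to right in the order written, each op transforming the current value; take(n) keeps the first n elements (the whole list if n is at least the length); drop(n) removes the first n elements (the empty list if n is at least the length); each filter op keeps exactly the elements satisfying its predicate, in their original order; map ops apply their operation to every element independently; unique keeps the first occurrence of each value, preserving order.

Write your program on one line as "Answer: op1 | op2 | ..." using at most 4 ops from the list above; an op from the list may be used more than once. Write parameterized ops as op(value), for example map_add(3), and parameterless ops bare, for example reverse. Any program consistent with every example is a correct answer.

sort_asc | map_mul(-7) | sort_asc | drop(2)

Check, running the answer program on each example:
  [10, -30, -5] -> [-30, -5, 10] -> [210, 35, -70] -> [-70, 35, 210] -> [210]
  [-27, 9, 33, 25, -20, 46, -9, -4, 10] -> [-27, -20, -9, -4, 9, 10, 25, 33, 46] -> [189, 140, 63, 28, -63, -70, -175, -231, -322] -> [-322, -231, -175, -70, -63, 28, 63, 140, 189] -> [-175, -70, -63, 28, 63, 140, 189]
  [-7, 17, -1, 41, 8] -> [-7, -1, 8, 17, 41] -> [49, 7, -56, -119, -287] -> [-287, -119, -56, 7, 49] -> [-56, 7, 49]
  [21, 23, -16] -> [-16, 21, 23] -> [112, -147, -161] -> [-161, -147, 112] -> [112]
  [48, -31, 35, 33, -21, -25] -> [-31, -25, -21, 33, 35, 48] -> [217, 175, 147, -231, -245, -336] -> [-336, -245, -231, 147, 175, 217] -> [-231, 147, 175, 217]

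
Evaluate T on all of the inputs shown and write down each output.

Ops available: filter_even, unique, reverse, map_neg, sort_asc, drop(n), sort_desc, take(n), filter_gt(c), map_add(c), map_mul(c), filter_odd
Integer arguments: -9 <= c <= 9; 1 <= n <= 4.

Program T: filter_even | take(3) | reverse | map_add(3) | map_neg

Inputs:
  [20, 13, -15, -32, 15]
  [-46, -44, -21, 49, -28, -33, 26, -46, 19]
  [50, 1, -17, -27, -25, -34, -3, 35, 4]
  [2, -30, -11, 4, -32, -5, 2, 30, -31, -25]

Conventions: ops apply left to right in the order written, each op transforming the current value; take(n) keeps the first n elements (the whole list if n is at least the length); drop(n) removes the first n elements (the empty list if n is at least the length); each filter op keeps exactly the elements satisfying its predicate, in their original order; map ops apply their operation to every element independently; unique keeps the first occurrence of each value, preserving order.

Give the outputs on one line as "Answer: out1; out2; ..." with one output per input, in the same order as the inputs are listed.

Execution, op by op:
  [20, 13, -15, -32, 15] -> [20, -32] -> [20, -32] -> [-32, 20] -> [-29, 23] -> [29, -23]
  [-46, -44, -21, 49, -28, -33, 26, -46, 19] -> [-46, -44, -28, 26, -46] -> [-46, -44, -28] -> [-28, -44, -46] -> [-25, -41, -43] -> [25, 41, 43]
  [50, 1, -17, -27, -25, -34, -3, 35, 4] -> [50, -34, 4] -> [50, -34, 4] -> [4, -34, 50] -> [7, -31, 53] -> [-7, 31, -53]
  [2, -30, -11, 4, -32, -5, 2, 30, -31, -25] -> [2, -30, 4, -32, 2, 30] -> [2, -30, 4] -> [4, -30, 2] -> [7, -27, 5] -> [-7, 27, -5]

[29, -23]; [25, 41, 43]; [-7, 31, -53]; [-7, 27, -5]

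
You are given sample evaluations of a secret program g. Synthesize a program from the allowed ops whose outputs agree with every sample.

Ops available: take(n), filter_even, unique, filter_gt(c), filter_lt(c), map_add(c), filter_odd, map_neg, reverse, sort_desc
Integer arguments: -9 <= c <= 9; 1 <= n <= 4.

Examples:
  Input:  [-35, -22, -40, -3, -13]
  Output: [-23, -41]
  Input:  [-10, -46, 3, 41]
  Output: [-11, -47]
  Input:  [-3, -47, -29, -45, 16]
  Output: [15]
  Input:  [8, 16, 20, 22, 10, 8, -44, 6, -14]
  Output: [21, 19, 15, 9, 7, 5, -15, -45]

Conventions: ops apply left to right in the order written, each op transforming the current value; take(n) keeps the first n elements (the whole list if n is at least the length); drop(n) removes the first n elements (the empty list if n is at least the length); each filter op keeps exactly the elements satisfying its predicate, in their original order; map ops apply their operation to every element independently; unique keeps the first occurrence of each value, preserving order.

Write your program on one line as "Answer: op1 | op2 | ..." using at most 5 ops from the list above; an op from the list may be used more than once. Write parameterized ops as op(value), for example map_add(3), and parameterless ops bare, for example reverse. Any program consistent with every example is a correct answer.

unique | map_add(-1) | filter_odd | sort_desc

Check, running the answer program on each example:
  [-35, -22, -40, -3, -13] -> [-35, -22, -40, -3, -13] -> [-36, -23, -41, -4, -14] -> [-23, -41] -> [-23, -41]
  [-10, -46, 3, 41] -> [-10, -46, 3, 41] -> [-11, -47, 2, 40] -> [-11, -47] -> [-11, -47]
  [-3, -47, -29, -45, 16] -> [-3, -47, -29, -45, 16] -> [-4, -48, -30, -46, 15] -> [15] -> [15]
  [8, 16, 20, 22, 10, 8, -44, 6, -14] -> [8, 16, 20, 22, 10, -44, 6, -14] -> [7, 15, 19, 21, 9, -45, 5, -15] -> [7, 15, 19, 21, 9, -45, 5, -15] -> [21, 19, 15, 9, 7, 5, -15, -45]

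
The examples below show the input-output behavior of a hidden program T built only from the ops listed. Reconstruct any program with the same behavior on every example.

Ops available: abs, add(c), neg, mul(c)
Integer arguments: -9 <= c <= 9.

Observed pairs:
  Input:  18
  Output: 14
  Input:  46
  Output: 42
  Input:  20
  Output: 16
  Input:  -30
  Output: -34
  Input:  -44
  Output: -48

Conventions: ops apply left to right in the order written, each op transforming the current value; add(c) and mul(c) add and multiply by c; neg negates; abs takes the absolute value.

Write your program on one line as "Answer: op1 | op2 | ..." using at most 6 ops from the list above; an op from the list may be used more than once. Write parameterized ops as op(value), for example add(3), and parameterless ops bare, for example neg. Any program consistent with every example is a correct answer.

add(2) | neg | add(5) | add(1) | neg

Check, running the answer program on each example:
  18 -> 20 -> -20 -> -15 -> -14 -> 14
  46 -> 48 -> -48 -> -43 -> -42 -> 42
  20 -> 22 -> -22 -> -17 -> -16 -> 16
  -30 -> -28 -> 28 -> 33 -> 34 -> -34
  -44 -> -42 -> 42 -> 47 -> 48 -> -48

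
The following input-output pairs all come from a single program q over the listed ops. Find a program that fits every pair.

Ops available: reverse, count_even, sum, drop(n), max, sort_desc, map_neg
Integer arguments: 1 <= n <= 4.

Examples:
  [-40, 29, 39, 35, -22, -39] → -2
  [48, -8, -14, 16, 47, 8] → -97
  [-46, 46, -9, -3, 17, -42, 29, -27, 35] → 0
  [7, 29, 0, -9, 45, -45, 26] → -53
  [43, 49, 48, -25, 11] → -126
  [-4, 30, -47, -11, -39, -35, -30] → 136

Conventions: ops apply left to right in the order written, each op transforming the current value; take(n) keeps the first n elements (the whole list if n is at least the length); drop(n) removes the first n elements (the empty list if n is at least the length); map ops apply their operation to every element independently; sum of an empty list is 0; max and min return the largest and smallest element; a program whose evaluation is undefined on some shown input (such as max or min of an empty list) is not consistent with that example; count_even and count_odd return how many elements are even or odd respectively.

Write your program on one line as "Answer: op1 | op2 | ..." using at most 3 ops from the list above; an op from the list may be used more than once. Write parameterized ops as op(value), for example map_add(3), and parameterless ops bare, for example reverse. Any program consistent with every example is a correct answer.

sort_desc | map_neg | sum

Check, running the answer program on each example:
  [-40, 29, 39, 35, -22, -39] -> [39, 35, 29, -22, -39, -40] -> [-39, -35, -29, 22, 39, 40] -> -2
  [48, -8, -14, 16, 47, 8] -> [48, 47, 16, 8, -8, -14] -> [-48, -47, -16, -8, 8, 14] -> -97
  [-46, 46, -9, -3, 17, -42, 29, -27, 35] -> [46, 35, 29, 17, -3, -9, -27, -42, -46] -> [-46, -35, -29, -17, 3, 9, 27, 42, 46] -> 0
  [7, 29, 0, -9, 45, -45, 26] -> [45, 29, 26, 7, 0, -9, -45] -> [-45, -29, -26, -7, 0, 9, 45] -> -53
  [43, 49, 48, -25, 11] -> [49, 48, 43, 11, -25] -> [-49, -48, -43, -11, 25] -> -126
  [-4, 30, -47, -11, -39, -35, -30] -> [30, -4, -11, -30, -35, -39, -47] -> [-30, 4, 11, 30, 35, 39, 47] -> 136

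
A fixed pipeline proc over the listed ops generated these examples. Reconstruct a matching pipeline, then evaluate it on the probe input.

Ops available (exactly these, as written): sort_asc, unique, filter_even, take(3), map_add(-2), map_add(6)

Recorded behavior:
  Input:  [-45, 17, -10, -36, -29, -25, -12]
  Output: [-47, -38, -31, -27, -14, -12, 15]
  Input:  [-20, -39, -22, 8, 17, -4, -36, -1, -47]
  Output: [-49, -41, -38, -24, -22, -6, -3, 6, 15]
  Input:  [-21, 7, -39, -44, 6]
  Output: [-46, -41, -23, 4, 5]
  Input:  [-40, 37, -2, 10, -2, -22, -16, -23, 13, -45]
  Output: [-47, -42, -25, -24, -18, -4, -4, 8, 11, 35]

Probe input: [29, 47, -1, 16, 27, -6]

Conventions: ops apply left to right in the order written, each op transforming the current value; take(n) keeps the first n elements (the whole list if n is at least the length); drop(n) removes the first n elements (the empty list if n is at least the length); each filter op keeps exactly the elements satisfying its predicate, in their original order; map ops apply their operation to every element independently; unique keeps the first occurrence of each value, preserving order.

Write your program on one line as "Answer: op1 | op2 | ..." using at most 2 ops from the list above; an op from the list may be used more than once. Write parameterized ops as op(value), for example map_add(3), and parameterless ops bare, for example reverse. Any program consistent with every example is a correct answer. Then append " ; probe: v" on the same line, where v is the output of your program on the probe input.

map_add(-2) | sort_asc ; probe: [-8, -3, 14, 25, 27, 45]

Check, running the answer program on each example:
  [-45, 17, -10, -36, -29, -25, -12] -> [-47, 15, -12, -38, -31, -27, -14] -> [-47, -38, -31, -27, -14, -12, 15]
  [-20, -39, -22, 8, 17, -4, -36, -1, -47] -> [-22, -41, -24, 6, 15, -6, -38, -3, -49] -> [-49, -41, -38, -24, -22, -6, -3, 6, 15]
  [-21, 7, -39, -44, 6] -> [-23, 5, -41, -46, 4] -> [-46, -41, -23, 4, 5]
  [-40, 37, -2, 10, -2, -22, -16, -23, 13, -45] -> [-42, 35, -4, 8, -4, -24, -18, -25, 11, -47] -> [-47, -42, -25, -24, -18, -4, -4, 8, 11, 35]
  probe: [29, 47, -1, 16, 27, -6] -> [27, 45, -3, 14, 25, -8] -> [-8, -3, 14, 25, 27, 45]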